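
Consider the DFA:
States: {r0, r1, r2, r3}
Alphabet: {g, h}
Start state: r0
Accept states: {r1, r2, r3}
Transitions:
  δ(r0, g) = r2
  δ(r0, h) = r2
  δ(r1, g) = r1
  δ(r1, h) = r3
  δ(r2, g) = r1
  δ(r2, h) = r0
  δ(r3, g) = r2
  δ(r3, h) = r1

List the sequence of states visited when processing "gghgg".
read 'g': r0 → r2
  read 'g': r2 → r1
  read 'h': r1 → r3
  read 'g': r3 → r2
  read 'g': r2 → r1
r0 -> r2 -> r1 -> r3 -> r2 -> r1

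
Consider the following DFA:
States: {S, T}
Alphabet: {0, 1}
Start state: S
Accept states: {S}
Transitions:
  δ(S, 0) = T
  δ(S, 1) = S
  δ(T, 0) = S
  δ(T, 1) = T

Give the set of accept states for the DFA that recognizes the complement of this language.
Complement accept states = All states \ Original accept states
= {S, T} \ {S}
{T}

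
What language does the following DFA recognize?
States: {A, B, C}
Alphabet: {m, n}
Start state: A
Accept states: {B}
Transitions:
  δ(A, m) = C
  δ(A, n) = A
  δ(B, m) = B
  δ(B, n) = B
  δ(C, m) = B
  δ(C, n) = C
Testing a few strings:
  'nnmn' → reject
  'mnnn' → reject
  'mm' → accept
  'nnm' → reject
State roles: A=zero m's seen; B=≥ two m's seen; C=one m seen
All strings over {m,n} containing at least two m's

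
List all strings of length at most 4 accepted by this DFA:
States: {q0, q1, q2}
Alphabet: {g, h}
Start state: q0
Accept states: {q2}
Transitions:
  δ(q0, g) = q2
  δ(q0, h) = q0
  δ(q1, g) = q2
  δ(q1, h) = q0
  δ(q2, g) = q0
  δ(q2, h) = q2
g, gh, hg, ggg, ghh, hgh, hhg, gggh, gghg, ghgg, ghhh, hggg, hghh, hhgh, hhhg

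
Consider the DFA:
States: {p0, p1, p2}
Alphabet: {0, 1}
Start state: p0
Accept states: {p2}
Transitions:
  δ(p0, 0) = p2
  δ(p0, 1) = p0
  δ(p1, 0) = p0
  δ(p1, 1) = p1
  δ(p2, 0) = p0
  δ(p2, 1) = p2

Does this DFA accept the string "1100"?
Processing string "1100":
  p0 --1--> p0
  p0 --1--> p0
  p0 --0--> p2
  p2 --0--> p0
Final state: p0
Accept states: {p2}
No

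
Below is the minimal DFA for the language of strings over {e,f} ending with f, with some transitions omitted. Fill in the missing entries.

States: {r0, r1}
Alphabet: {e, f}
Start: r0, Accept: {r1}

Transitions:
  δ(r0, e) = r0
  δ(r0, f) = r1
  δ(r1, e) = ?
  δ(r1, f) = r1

From the language and accept set, identify what each state tracks — r0: last symbol not f; r1: last symbol is f.
Each missing δ(q, a) is the state matching the new tracked value after reading a.
δ(r1, e) = r0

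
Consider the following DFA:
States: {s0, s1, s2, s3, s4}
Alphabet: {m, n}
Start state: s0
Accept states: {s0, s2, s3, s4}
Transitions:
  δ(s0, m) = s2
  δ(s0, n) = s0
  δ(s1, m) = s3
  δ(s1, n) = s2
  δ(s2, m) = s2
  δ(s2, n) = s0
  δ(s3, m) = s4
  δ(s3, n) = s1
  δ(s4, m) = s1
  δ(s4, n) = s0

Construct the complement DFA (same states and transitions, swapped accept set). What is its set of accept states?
Complement accept states = All states \ Original accept states
= {s0, s1, s2, s3, s4} \ {s0, s2, s3, s4}
{s1}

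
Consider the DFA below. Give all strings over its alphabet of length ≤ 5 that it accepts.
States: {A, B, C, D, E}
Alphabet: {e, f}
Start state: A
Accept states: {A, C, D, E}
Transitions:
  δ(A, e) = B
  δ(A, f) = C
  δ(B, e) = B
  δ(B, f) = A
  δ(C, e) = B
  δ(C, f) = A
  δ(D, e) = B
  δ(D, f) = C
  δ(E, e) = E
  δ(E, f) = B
ε, f, ef, ff, eef, eff, fef, fff, eeef, eeff, efef, efff, feef, feff, ffef, ffff, eeeef, eeeff, eefef, eefff, efeef, efeff, effef, effff, feeef, feeff, fefef, fefff, ffeef, ffeff, fffef, fffff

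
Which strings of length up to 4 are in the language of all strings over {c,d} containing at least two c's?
cc, ccc, ccd, cdc, dcc, cccc, cccd, ccdc, ccdd, cdcc, cdcd, cddc, dccc, dccd, dcdc, ddcc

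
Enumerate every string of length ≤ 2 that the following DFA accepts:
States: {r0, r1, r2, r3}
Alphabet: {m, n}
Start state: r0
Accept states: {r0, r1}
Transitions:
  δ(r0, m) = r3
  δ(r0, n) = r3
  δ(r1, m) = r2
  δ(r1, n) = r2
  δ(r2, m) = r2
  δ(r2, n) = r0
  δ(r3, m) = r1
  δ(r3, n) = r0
ε, mm, mn, nm, nn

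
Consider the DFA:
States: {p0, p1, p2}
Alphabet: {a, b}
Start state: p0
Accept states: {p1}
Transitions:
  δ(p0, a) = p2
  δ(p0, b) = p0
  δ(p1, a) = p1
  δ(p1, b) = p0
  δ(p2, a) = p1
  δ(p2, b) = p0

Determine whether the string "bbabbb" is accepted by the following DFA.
Processing string "bbabbb":
  p0 --b--> p0
  p0 --b--> p0
  p0 --a--> p2
  p2 --b--> p0
  p0 --b--> p0
  p0 --b--> p0
Final state: p0
Accept states: {p1}
No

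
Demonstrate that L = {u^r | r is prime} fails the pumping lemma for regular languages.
Assume L is regular with pumping length p. Idea: pumping by a suitable count produces a composite length.
Let q be a prime with q ≥ p and choose s = u^q ∈ L. By the pumping lemma, s = xyz with |xy| ≤ p, |y| = k ≥ 1. Take i = q+1: |xy^(q+1)z| = q + q·k = q(1+k). Since q ≥ 2 and 1+k ≥ 2, q(1+k) is composite, so xy^(q+1)z ∉ L.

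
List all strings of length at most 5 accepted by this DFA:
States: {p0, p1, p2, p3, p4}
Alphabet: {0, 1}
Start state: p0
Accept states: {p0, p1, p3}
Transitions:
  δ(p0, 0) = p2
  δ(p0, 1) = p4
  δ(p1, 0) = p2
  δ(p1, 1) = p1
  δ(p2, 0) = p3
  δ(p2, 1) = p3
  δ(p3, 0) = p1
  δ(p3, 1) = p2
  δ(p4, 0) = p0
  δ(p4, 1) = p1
ε, 00, 01, 10, 11, 000, 010, 111, 0001, 0010, 0011, 0101, 0110, 0111, 1000, 1001, 1010, 1011, 1100, 1101, 1111, 00000, 00001, 00011, 00100, 00110, 01000, 01001, 01011, 01100, 01110, 10000, 10010, 10111, 11000, 11010, 11100, 11101, 11111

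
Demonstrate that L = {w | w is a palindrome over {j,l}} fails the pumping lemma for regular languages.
Assume L is regular with pumping length p. Idea: pumping the leading j-block breaks the symmetry.
Choose s = j^p l j^p (a palindrome of length 2p+1 ≥ p). By the pumping lemma, s = xyz with |xy| ≤ p, |y| > 0, so y = j^k with k > 0 (xy lies entirely in the first j^p). Then xy²z = j^(p+k) l j^p, which is not a palindrome since p+k ≠ p.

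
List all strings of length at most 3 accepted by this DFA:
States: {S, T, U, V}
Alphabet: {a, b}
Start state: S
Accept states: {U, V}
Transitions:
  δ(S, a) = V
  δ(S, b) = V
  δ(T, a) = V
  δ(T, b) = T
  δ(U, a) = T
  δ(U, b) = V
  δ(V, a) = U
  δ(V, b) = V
a, b, aa, ab, ba, bb, aab, aba, abb, bab, bba, bbb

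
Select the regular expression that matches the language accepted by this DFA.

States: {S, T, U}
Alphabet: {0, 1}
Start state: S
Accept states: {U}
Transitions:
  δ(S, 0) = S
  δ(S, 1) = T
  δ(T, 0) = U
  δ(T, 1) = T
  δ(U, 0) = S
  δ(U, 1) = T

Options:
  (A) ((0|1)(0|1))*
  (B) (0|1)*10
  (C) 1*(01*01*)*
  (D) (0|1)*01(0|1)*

Check each option against the DFA on short strings; one disagreement eliminates an option:
  (A) ((0|1)(0|1))*: on ε the DFA stays in S and rejects (S ∉ Accept), but the regex matches it → eliminate
  (B) (0|1)*10: agrees with the DFA on every string of length ≤ 6
  (C) 1*(01*01*)*: on ε the DFA stays in S and rejects (S ∉ Accept), but the regex matches it → eliminate
  (D) (0|1)*01(0|1)*: on '01' the DFA goes S → S → T and rejects (T ∉ Accept), but the regex matches it → eliminate
Only (B) is consistent with the DFA.
(B) (0|1)*10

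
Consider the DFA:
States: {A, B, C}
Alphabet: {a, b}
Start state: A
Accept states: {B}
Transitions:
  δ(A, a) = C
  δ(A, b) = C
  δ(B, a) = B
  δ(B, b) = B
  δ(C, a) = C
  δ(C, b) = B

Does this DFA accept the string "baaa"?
Processing string "baaa":
  A --b--> C
  C --a--> C
  C --a--> C
  C --a--> C
Final state: C
Accept states: {B}
No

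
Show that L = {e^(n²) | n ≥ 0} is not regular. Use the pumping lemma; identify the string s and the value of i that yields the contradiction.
Assume L is regular with pumping length p. Idea: pumping adds a fixed amount, but gaps between consecutive squares grow.
Choose s = e^(p²) (length p² ≥ p). By the pumping lemma, s = xyz with |xy| ≤ p, |y| > 0, so |y| = k with 1 ≤ k ≤ p. Then |xy²z| = p²+k. Since p² < p²+k ≤ p²+p < (p+1)², the length p²+k lies strictly between consecutive squares, so it is not a perfect square and xy²z ∉ L.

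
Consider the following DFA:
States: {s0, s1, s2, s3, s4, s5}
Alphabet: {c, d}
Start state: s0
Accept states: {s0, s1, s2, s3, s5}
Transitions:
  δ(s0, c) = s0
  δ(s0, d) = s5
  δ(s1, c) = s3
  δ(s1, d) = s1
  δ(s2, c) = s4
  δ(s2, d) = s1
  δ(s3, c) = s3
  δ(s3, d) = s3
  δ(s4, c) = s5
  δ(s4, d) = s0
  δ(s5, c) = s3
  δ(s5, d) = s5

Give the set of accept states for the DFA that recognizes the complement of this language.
Complement accept states = All states \ Original accept states
= {s0, s1, s2, s3, s4, s5} \ {s0, s1, s2, s3, s5}
{s4}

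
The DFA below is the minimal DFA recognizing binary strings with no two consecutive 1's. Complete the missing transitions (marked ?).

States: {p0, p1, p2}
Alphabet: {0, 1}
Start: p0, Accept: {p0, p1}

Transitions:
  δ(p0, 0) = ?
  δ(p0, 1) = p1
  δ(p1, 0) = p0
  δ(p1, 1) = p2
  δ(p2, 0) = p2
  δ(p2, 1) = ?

From the language and accept set, identify what each state tracks — p0: last symbol not 1 (ok); p1: last symbol 1 (ok); p2: saw 11 (dead).
Each missing δ(q, a) is the state matching the new tracked value after reading a.
δ(p0, 0) = p0; δ(p2, 1) = p2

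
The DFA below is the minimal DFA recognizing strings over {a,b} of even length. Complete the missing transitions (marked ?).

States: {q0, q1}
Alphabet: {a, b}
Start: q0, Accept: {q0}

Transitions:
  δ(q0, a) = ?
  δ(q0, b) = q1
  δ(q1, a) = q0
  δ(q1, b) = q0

From the language and accept set, identify what each state tracks — q0: even length so far; q1: odd length so far.
Each missing δ(q, a) is the state matching the new tracked value after reading a.
δ(q0, a) = q1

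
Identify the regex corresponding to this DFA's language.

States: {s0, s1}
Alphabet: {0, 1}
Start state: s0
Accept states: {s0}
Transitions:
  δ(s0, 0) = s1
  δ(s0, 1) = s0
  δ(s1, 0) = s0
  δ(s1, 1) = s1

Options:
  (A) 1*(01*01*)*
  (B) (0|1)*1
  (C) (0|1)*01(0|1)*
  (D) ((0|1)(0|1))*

Check each option against the DFA on short strings; one disagreement eliminates an option:
  (A) 1*(01*01*)*: agrees with the DFA on every string of length ≤ 6
  (B) (0|1)*1: on ε the DFA stays in s0 and accepts (s0 ∈ Accept), but the regex does not match it → eliminate
  (C) (0|1)*01(0|1)*: on ε the DFA stays in s0 and accepts (s0 ∈ Accept), but the regex does not match it → eliminate
  (D) ((0|1)(0|1))*: on '1' the DFA goes s0 → s0 and accepts (s0 ∈ Accept), but the regex does not match it → eliminate
Only (A) is consistent with the DFA.
(A) 1*(01*01*)*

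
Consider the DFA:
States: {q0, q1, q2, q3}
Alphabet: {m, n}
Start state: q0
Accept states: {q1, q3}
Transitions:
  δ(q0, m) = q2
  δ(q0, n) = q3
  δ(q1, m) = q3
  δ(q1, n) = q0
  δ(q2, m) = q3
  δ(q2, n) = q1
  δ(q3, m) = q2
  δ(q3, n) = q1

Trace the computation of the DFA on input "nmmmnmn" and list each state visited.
read 'n': q0 → q3
  read 'm': q3 → q2
  read 'm': q2 → q3
  read 'm': q3 → q2
  read 'n': q2 → q1
  read 'm': q1 → q3
  read 'n': q3 → q1
q0 -> q3 -> q2 -> q3 -> q2 -> q1 -> q3 -> q1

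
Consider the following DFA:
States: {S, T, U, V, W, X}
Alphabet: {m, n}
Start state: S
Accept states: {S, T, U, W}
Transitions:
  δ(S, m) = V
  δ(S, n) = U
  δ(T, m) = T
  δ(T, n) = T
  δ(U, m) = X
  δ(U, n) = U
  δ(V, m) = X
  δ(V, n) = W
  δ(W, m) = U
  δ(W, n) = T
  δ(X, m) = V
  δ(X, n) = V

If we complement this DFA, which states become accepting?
Complement accept states = All states \ Original accept states
= {S, T, U, V, W, X} \ {S, T, U, W}
{V, X}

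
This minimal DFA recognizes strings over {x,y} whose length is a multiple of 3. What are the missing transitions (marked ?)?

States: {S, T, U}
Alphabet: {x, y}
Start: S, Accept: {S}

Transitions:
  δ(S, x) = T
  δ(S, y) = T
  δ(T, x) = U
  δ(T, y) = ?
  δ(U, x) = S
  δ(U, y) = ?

From the language and accept set, identify what each state tracks — S: length ≡ 0 (mod 3); T: length ≡ 1 (mod 3); U: length ≡ 2 (mod 3).
Each missing δ(q, a) is the state matching the new tracked value after reading a.
δ(T, y) = U; δ(U, y) = S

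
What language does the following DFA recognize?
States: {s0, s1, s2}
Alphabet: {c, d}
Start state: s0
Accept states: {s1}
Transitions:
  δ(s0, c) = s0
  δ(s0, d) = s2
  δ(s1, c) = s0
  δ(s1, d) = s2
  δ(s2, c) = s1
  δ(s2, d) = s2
Testing a few strings:
  'ccdc' → accept
  'dddd' → reject
  'd' → reject
  'cd' → reject
State roles: s0=no suffix match; s1=suffix is dc; s2=one trailing d
All strings over {c,d} ending with dc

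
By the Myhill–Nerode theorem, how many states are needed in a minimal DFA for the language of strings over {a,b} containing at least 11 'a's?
By Myhill–Nerode, count the distinguishable equivalence classes: 12 classes — having seen 0, 1, …, 10, or ≥11 copies of 'a'; any two classes i < j (j ≤ 11) are distinguished by the string a^(11−j), which takes class j to 11 copies (accepted) but leaves class i below 11 (rejected).
12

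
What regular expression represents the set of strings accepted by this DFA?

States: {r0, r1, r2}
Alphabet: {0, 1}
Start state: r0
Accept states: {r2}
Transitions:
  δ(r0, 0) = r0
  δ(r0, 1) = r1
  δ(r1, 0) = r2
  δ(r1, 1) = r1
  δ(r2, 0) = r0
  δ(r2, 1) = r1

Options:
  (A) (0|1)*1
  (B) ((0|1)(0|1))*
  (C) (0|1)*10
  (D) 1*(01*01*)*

Check each option against the DFA on short strings; one disagreement eliminates an option:
  (A) (0|1)*1: on '1' the DFA goes r0 → r1 and rejects (r1 ∉ Accept), but the regex matches it → eliminate
  (B) ((0|1)(0|1))*: on ε the DFA stays in r0 and rejects (r0 ∉ Accept), but the regex matches it → eliminate
  (C) (0|1)*10: agrees with the DFA on every string of length ≤ 6
  (D) 1*(01*01*)*: on ε the DFA stays in r0 and rejects (r0 ∉ Accept), but the regex matches it → eliminate
Only (C) is consistent with the DFA.
(C) (0|1)*10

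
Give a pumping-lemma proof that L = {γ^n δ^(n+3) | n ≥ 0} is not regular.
Assume L is regular with pumping length p. Idea: pumping the γ-block breaks the fixed offset of 3.
Choose s = γ^p δ^(p+3) ∈ L. By the pumping lemma, s = xyz with |xy| ≤ p, |y| > 0, so y = γ^k with k ≥ 1. Then xy²z = γ^(p+k) δ^(p+3). For this to be in L we would need p+3 = (p+k)+3, i.e. k = 0, contradicting k ≥ 1. So xy²z ∉ L.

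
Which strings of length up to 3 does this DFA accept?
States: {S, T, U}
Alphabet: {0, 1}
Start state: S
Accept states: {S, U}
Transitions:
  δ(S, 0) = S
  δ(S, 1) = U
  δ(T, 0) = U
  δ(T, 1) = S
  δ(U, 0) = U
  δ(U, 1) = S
ε, 0, 1, 00, 01, 10, 11, 000, 001, 010, 011, 100, 101, 110, 111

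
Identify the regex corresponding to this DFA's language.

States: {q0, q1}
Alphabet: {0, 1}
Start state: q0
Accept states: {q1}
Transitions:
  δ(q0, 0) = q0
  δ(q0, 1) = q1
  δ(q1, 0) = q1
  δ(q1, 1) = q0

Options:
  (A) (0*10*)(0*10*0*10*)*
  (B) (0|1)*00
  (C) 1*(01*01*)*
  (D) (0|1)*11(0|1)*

Check each option against the DFA on short strings; one disagreement eliminates an option:
  (A) (0*10*)(0*10*0*10*)*: agrees with the DFA on every string of length ≤ 6
  (B) (0|1)*00: on '1' the DFA goes q0 → q1 and accepts (q1 ∈ Accept), but the regex does not match it → eliminate
  (C) 1*(01*01*)*: on ε the DFA stays in q0 and rejects (q0 ∉ Accept), but the regex matches it → eliminate
  (D) (0|1)*11(0|1)*: on '1' the DFA goes q0 → q1 and accepts (q1 ∈ Accept), but the regex does not match it → eliminate
Only (A) is consistent with the DFA.
(A) (0*10*)(0*10*0*10*)*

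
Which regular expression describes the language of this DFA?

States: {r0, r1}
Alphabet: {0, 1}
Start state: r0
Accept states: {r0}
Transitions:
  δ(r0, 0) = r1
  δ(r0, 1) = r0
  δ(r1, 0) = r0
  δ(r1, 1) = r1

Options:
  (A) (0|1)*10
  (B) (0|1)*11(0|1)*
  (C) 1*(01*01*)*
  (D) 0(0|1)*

Check each option against the DFA on short strings; one disagreement eliminates an option:
  (A) (0|1)*10: on ε the DFA stays in r0 and accepts (r0 ∈ Accept), but the regex does not match it → eliminate
  (B) (0|1)*11(0|1)*: on ε the DFA stays in r0 and accepts (r0 ∈ Accept), but the regex does not match it → eliminate
  (C) 1*(01*01*)*: agrees with the DFA on every string of length ≤ 6
  (D) 0(0|1)*: on ε the DFA stays in r0 and accepts (r0 ∈ Accept), but the regex does not match it → eliminate
Only (C) is consistent with the DFA.
(C) 1*(01*01*)*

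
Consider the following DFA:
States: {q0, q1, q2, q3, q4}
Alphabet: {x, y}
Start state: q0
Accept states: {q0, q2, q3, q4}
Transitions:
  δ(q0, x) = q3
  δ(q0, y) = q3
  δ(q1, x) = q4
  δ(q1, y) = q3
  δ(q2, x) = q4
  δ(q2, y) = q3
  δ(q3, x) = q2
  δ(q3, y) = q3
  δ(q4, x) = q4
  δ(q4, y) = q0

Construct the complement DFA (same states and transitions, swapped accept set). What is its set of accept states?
Complement accept states = All states \ Original accept states
= {q0, q1, q2, q3, q4} \ {q0, q2, q3, q4}
{q1}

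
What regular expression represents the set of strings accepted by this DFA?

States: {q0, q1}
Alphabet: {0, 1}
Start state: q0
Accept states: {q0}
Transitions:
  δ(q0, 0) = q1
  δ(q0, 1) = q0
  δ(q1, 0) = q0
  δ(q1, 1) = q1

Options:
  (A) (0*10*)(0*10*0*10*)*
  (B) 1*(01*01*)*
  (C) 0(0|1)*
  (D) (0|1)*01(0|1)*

Check each option against the DFA on short strings; one disagreement eliminates an option:
  (A) (0*10*)(0*10*0*10*)*: on ε the DFA stays in q0 and accepts (q0 ∈ Accept), but the regex does not match it → eliminate
  (B) 1*(01*01*)*: agrees with the DFA on every string of length ≤ 6
  (C) 0(0|1)*: on ε the DFA stays in q0 and accepts (q0 ∈ Accept), but the regex does not match it → eliminate
  (D) (0|1)*01(0|1)*: on ε the DFA stays in q0 and accepts (q0 ∈ Accept), but the regex does not match it → eliminate
Only (B) is consistent with the DFA.
(B) 1*(01*01*)*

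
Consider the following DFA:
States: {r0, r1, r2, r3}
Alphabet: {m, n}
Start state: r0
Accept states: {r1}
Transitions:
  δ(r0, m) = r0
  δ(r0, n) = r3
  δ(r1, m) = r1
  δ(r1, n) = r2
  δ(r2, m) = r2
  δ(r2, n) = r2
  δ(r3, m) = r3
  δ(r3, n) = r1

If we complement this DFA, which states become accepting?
Complement accept states = All states \ Original accept states
= {r0, r1, r2, r3} \ {r1}
{r0, r2, r3}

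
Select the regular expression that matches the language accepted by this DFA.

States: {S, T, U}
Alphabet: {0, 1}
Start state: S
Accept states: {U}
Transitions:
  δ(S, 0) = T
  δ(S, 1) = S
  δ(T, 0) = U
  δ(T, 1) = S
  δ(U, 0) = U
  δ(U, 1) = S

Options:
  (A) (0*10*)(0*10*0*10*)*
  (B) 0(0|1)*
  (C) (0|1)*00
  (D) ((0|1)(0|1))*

Check each option against the DFA on short strings; one disagreement eliminates an option:
  (A) (0*10*)(0*10*0*10*)*: on '1' the DFA goes S → S and rejects (S ∉ Accept), but the regex matches it → eliminate
  (B) 0(0|1)*: on '0' the DFA goes S → T and rejects (T ∉ Accept), but the regex matches it → eliminate
  (C) (0|1)*00: agrees with the DFA on every string of length ≤ 6
  (D) ((0|1)(0|1))*: on ε the DFA stays in S and rejects (S ∉ Accept), but the regex matches it → eliminate
Only (C) is consistent with the DFA.
(C) (0|1)*00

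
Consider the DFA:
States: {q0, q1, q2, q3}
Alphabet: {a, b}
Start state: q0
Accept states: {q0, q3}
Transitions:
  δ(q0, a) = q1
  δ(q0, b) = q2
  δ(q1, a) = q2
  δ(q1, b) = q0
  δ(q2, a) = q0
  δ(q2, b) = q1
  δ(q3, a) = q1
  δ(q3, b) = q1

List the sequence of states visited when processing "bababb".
read 'b': q0 → q2
  read 'a': q2 → q0
  read 'b': q0 → q2
  read 'a': q2 → q0
  read 'b': q0 → q2
  read 'b': q2 → q1
q0 -> q2 -> q0 -> q2 -> q0 -> q2 -> q1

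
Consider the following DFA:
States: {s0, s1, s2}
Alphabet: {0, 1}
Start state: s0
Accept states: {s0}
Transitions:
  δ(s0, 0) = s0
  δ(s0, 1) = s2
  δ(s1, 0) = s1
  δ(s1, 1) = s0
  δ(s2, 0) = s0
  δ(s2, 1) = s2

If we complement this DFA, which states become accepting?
Complement accept states = All states \ Original accept states
= {s0, s1, s2} \ {s0}
{s1, s2}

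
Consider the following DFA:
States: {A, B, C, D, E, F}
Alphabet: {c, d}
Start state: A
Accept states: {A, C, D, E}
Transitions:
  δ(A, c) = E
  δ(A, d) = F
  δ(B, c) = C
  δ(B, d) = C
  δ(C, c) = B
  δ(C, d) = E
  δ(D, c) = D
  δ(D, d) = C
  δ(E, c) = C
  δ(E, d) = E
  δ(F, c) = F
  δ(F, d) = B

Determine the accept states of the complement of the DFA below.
Complement accept states = All states \ Original accept states
= {A, B, C, D, E, F} \ {A, C, D, E}
{B, F}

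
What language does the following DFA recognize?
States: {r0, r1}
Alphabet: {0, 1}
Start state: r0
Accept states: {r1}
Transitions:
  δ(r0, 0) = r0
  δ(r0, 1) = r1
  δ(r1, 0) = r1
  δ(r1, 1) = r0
Testing a few strings:
  '10' → accept
  '11' → reject
  '00' → reject
  '01' → accept
State roles: r0=even number of 1's so far; r1=odd number of 1's so far
All binary strings with an odd number of 1's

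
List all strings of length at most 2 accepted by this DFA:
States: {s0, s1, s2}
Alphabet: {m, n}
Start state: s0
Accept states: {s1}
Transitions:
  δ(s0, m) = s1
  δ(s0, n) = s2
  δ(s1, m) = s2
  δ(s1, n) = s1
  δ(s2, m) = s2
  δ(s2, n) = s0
m, mn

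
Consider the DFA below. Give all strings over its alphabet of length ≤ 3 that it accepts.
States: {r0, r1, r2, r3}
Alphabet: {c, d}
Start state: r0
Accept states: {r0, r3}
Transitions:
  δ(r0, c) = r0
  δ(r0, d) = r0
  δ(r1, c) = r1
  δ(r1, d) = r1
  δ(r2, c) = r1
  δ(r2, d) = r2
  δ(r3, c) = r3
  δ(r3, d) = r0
ε, c, d, cc, cd, dc, dd, ccc, ccd, cdc, cdd, dcc, dcd, ddc, ddd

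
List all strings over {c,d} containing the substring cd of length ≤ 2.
cd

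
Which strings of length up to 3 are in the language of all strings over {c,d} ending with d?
d, cd, dd, ccd, cdd, dcd, ddd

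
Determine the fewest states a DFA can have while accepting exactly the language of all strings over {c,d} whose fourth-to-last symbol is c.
By Myhill–Nerode, count the distinguishable equivalence classes: 2^4 = 16 classes — the DFA must remember the last 4 symbols read; every pair of distinct length-4 suffixes is distinguishable by some continuation.
16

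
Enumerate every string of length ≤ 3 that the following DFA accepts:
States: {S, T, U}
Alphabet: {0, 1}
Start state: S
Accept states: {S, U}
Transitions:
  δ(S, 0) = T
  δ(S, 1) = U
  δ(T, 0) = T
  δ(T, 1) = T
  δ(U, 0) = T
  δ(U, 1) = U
ε, 1, 11, 111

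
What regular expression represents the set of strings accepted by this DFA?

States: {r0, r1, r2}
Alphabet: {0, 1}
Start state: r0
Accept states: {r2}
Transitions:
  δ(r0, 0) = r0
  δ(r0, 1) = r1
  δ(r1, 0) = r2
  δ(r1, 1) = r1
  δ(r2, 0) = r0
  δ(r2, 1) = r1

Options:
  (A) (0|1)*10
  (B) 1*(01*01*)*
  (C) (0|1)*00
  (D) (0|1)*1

Check each option against the DFA on short strings; one disagreement eliminates an option:
  (A) (0|1)*10: agrees with the DFA on every string of length ≤ 6
  (B) 1*(01*01*)*: on ε the DFA stays in r0 and rejects (r0 ∉ Accept), but the regex matches it → eliminate
  (C) (0|1)*00: on '00' the DFA goes r0 → r0 → r0 and rejects (r0 ∉ Accept), but the regex matches it → eliminate
  (D) (0|1)*1: on '1' the DFA goes r0 → r1 and rejects (r1 ∉ Accept), but the regex matches it → eliminate
Only (A) is consistent with the DFA.
(A) (0|1)*10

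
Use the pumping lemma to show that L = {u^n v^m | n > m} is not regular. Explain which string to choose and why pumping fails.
Assume L is regular with pumping length p. Idea: pumping down the u-block drops the u-count to at most the v-count.
Choose s = u^(p+1) v^p ∈ L (|s| = 2p+1 ≥ p). By the pumping lemma, s = xyz with |xy| ≤ p, |y| > 0, so y = u^k with k ≥ 1. Take i = 0: xz = u^(p+1−k) v^p. Since k ≥ 1, p+1−k ≤ p, so the number of u's is no longer strictly greater than the number of v's, hence xz ∉ L.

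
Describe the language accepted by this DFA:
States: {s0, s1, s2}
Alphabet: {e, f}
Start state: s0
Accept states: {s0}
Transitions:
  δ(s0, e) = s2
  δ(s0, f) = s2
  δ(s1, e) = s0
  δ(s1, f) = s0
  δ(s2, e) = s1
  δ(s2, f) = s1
Testing a few strings:
  'fefe' → reject
  'f' → reject
  'eef' → accept
  'ffe' → accept
State roles: s0=length ≡ 0 (mod 3); s1=length ≡ 2 (mod 3); s2=length ≡ 1 (mod 3)
All strings over {e,f} whose length is a multiple of 3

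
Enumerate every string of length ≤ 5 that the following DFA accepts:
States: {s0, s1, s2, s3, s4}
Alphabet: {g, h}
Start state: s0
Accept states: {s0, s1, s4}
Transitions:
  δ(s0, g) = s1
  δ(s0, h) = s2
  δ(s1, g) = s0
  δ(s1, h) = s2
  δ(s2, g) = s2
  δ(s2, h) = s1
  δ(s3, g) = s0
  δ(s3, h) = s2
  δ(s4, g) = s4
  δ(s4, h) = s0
ε, g, gg, hh, ggg, ghh, hgh, hhg, gggg, gghh, ghgh, ghhg, hggh, hghg, hhgg, hhhh, ggggg, ggghh, gghgh, gghhg, ghggh, ghghg, ghhgg, ghhhh, hgggh, hgghg, hghgg, hghhh, hhggg, hhghh, hhhgh, hhhhg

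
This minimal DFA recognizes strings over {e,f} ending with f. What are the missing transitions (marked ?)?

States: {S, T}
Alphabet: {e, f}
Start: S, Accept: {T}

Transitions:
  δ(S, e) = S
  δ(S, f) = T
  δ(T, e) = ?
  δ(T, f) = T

From the language and accept set, identify what each state tracks — S: last symbol not f; T: last symbol is f.
Each missing δ(q, a) is the state matching the new tracked value after reading a.
δ(T, e) = S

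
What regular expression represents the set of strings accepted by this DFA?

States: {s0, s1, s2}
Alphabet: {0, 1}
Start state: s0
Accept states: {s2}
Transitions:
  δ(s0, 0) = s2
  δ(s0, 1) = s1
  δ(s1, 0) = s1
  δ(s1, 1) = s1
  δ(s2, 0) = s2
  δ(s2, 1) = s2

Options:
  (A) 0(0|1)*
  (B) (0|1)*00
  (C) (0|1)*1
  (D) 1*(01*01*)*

Check each option against the DFA on short strings; one disagreement eliminates an option:
  (A) 0(0|1)*: agrees with the DFA on every string of length ≤ 6
  (B) (0|1)*00: on '0' the DFA goes s0 → s2 and accepts (s2 ∈ Accept), but the regex does not match it → eliminate
  (C) (0|1)*1: on '0' the DFA goes s0 → s2 and accepts (s2 ∈ Accept), but the regex does not match it → eliminate
  (D) 1*(01*01*)*: on ε the DFA stays in s0 and rejects (s0 ∉ Accept), but the regex matches it → eliminate
Only (A) is consistent with the DFA.
(A) 0(0|1)*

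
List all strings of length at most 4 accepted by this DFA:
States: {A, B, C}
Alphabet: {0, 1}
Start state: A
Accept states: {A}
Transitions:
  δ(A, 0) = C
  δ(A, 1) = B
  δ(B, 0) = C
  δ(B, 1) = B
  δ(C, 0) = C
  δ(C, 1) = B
ε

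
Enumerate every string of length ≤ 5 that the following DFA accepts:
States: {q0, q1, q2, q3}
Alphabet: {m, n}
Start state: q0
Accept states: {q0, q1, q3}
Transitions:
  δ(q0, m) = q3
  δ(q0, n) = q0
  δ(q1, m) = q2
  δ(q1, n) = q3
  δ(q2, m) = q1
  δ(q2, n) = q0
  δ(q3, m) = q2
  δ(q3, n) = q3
ε, m, n, mn, nm, nn, mmm, mmn, mnn, nmn, nnm, nnn, mmmn, mmnm, mmnn, mnmm, mnmn, mnnn, nmmm, nmmn, nmnn, nnmn, nnnm, nnnn, mmmmm, mmmmn, mmmnn, mmnmn, mmnnm, mmnnn, mnmmn, mnmnm, mnmnn, mnnmm, mnnmn, mnnnn, nmmmn, nmmnm, nmmnn, nmnmm, nmnmn, nmnnn, nnmmm, nnmmn, nnmnn, nnnmn, nnnnm, nnnnn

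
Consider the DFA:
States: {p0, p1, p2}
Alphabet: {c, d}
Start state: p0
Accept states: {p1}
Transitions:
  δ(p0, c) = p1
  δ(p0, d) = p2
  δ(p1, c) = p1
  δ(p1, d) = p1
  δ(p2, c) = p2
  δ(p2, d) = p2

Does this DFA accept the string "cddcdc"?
Processing string "cddcdc":
  p0 --c--> p1
  p1 --d--> p1
  p1 --d--> p1
  p1 --c--> p1
  p1 --d--> p1
  p1 --c--> p1
Final state: p1
Accept states: {p1}
Yes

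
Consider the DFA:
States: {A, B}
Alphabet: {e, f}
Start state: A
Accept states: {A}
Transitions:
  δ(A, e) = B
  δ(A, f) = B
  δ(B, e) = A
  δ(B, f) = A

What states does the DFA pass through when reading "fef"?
read 'f': A → B
  read 'e': B → A
  read 'f': A → B
A -> B -> A -> B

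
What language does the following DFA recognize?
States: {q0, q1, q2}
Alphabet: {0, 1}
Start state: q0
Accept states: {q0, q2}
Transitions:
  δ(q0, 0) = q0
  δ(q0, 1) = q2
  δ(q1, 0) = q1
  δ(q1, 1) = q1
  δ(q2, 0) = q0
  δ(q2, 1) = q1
Testing a few strings:
  '100' → accept
  '01' → accept
  '0100' → accept
  '1' → accept
State roles: q0=last symbol not 1 (ok); q1=saw 11 (dead); q2=last symbol 1 (ok)
All binary strings with no two consecutive 1's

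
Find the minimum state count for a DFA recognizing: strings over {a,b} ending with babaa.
By Myhill–Nerode, count the distinguishable equivalence classes: 6 classes — one per longest suffix of the input that is a prefix of 'babaa' (lengths 0 through 5); only the length-5 class is accepting.
6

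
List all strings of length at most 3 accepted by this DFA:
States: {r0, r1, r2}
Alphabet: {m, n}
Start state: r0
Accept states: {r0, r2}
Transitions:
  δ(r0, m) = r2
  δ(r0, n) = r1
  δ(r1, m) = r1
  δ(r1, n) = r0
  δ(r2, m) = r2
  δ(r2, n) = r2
ε, m, mm, mn, nn, mmm, mmn, mnm, mnn, nmn, nnm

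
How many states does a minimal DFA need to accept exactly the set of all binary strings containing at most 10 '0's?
By Myhill–Nerode, count the distinguishable equivalence classes: 12 classes — having seen 0, 1, …, 10, or >10 copies of '0'; counts 0 through 10 are accepting and >10 is dead.
12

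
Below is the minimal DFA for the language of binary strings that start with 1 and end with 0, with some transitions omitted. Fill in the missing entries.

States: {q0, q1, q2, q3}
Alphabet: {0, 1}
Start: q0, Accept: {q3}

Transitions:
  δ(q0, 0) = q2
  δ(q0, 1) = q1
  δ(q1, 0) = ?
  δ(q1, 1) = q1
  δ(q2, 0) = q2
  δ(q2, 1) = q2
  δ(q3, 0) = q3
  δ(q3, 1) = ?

From the language and accept set, identify what each state tracks — q0: no input read; q1: started with 1, last symbol 1; q2: started with 0 (dead); q3: started with 1, last symbol 0.
Each missing δ(q, a) is the state matching the new tracked value after reading a.
δ(q1, 0) = q3; δ(q3, 1) = q1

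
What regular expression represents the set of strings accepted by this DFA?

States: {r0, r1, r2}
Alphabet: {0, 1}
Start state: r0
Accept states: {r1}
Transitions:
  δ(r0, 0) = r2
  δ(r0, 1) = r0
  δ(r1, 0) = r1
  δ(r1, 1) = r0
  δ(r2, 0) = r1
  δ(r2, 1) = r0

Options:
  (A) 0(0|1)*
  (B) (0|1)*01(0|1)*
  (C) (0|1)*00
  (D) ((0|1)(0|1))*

Check each option against the DFA on short strings; one disagreement eliminates an option:
  (A) 0(0|1)*: on '0' the DFA goes r0 → r2 and rejects (r2 ∉ Accept), but the regex matches it → eliminate
  (B) (0|1)*01(0|1)*: on '00' the DFA goes r0 → r2 → r1 and accepts (r1 ∈ Accept), but the regex does not match it → eliminate
  (C) (0|1)*00: agrees with the DFA on every string of length ≤ 6
  (D) ((0|1)(0|1))*: on ε the DFA stays in r0 and rejects (r0 ∉ Accept), but the regex matches it → eliminate
Only (C) is consistent with the DFA.
(C) (0|1)*00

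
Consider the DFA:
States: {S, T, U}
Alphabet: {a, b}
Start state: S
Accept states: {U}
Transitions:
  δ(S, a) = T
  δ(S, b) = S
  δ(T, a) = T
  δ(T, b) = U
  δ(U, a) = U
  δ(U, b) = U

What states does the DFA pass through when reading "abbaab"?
read 'a': S → T
  read 'b': T → U
  read 'b': U → U
  read 'a': U → U
  read 'a': U → U
  read 'b': U → U
S -> T -> U -> U -> U -> U -> U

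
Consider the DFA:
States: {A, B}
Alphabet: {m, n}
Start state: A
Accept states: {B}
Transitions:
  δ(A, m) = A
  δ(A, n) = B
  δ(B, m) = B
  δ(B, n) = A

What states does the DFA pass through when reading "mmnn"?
read 'm': A → A
  read 'm': A → A
  read 'n': A → B
  read 'n': B → A
A -> A -> A -> B -> A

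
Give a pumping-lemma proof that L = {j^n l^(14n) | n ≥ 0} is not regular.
Assume L is regular with pumping length p. Idea: pumping the j-block breaks the 1:14 ratio.
Choose s = j^p l^(14p) (length 15p ≥ p). By the pumping lemma, s = xyz with |xy| ≤ p, |y| > 0, so y = j^k with k ≥ 1. Then xy²z = j^(p+k) l^(14p). For this to be in L we would need 14p = 14(p+k), i.e. 14k = 0, contradicting k ≥ 1. So xy²z ∉ L.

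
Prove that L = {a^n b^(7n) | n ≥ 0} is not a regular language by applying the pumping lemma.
Assume L is regular with pumping length p. Idea: pumping the a-block breaks the 1:7 ratio.
Choose s = a^p b^(7p) (length 8p ≥ p). By the pumping lemma, s = xyz with |xy| ≤ p, |y| > 0, so y = a^k with k ≥ 1. Then xy²z = a^(p+k) b^(7p). For this to be in L we would need 7p = 7(p+k), i.e. 7k = 0, contradicting k ≥ 1. So xy²z ∉ L.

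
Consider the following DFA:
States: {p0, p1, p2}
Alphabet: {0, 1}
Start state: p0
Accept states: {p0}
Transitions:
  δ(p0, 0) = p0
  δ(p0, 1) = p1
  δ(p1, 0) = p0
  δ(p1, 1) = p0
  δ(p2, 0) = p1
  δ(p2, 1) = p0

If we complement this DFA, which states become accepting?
Complement accept states = All states \ Original accept states
= {p0, p1, p2} \ {p0}
{p1, p2}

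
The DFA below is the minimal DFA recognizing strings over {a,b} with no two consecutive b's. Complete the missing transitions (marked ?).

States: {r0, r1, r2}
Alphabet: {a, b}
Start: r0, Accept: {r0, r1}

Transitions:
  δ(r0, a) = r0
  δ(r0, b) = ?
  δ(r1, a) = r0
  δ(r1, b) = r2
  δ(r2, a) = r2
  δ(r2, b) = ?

From the language and accept set, identify what each state tracks — r0: last symbol not b (ok); r1: last symbol b (ok); r2: saw bb (dead).
Each missing δ(q, a) is the state matching the new tracked value after reading a.
δ(r0, b) = r1; δ(r2, b) = r2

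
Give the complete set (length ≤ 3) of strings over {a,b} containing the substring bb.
bb, abb, bba, bbb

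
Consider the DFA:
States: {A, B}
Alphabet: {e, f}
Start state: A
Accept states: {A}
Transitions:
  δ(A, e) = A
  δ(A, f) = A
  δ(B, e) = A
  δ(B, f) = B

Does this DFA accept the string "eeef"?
Processing string "eeef":
  A --e--> A
  A --e--> A
  A --e--> A
  A --f--> A
Final state: A
Accept states: {A}
Yes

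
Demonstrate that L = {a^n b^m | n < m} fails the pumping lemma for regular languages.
Assume L is regular with pumping length p. Idea: pumping up the a-block makes the a-count reach the b-count.
Choose s = a^p b^(p+1) ∈ L. By the pumping lemma, s = xyz with |xy| ≤ p, |y| > 0, so y = a^k with k ≥ 1. Then xy²z = a^(p+k) b^(p+1). Since p+k ≥ p+1, the number of a's is no longer strictly less than the number of b's, so xy²z ∉ L.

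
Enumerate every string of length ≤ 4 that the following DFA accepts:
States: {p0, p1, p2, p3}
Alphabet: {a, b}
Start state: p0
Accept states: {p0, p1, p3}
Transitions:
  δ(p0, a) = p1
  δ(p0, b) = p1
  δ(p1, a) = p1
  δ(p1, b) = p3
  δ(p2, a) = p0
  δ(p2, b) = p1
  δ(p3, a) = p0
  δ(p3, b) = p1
ε, a, b, aa, ab, ba, bb, aaa, aab, aba, abb, baa, bab, bba, bbb, aaaa, aaab, aaba, aabb, abaa, abab, abba, abbb, baaa, baab, baba, babb, bbaa, bbab, bbba, bbbb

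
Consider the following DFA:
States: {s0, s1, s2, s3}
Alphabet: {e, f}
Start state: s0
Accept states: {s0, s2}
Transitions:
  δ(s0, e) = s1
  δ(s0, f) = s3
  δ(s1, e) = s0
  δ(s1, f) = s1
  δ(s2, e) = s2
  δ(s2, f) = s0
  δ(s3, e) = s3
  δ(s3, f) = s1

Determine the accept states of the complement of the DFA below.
Complement accept states = All states \ Original accept states
= {s0, s1, s2, s3} \ {s0, s2}
{s1, s3}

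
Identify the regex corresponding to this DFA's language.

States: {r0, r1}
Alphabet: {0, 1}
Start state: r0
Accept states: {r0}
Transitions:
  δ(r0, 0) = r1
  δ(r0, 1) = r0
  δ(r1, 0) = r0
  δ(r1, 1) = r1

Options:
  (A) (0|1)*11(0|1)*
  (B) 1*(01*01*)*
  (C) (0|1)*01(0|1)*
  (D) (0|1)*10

Check each option against the DFA on short strings; one disagreement eliminates an option:
  (A) (0|1)*11(0|1)*: on ε the DFA stays in r0 and accepts (r0 ∈ Accept), but the regex does not match it → eliminate
  (B) 1*(01*01*)*: agrees with the DFA on every string of length ≤ 6
  (C) (0|1)*01(0|1)*: on ε the DFA stays in r0 and accepts (r0 ∈ Accept), but the regex does not match it → eliminate
  (D) (0|1)*10: on ε the DFA stays in r0 and accepts (r0 ∈ Accept), but the regex does not match it → eliminate
Only (B) is consistent with the DFA.
(B) 1*(01*01*)*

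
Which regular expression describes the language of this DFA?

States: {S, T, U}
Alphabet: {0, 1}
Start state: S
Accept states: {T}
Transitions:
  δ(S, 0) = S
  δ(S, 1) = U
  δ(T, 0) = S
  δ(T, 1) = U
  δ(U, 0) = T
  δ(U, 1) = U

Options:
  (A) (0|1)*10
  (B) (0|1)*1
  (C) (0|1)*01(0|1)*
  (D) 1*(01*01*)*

Check each option against the DFA on short strings; one disagreement eliminates an option:
  (A) (0|1)*10: agrees with the DFA on every string of length ≤ 6
  (B) (0|1)*1: on '1' the DFA goes S → U and rejects (U ∉ Accept), but the regex matches it → eliminate
  (C) (0|1)*01(0|1)*: on '01' the DFA goes S → S → U and rejects (U ∉ Accept), but the regex matches it → eliminate
  (D) 1*(01*01*)*: on ε the DFA stays in S and rejects (S ∉ Accept), but the regex matches it → eliminate
Only (A) is consistent with the DFA.
(A) (0|1)*10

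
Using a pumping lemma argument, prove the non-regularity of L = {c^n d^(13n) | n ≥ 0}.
Assume L is regular with pumping length p. Idea: pumping the c-block breaks the 1:13 ratio.
Choose s = c^p d^(13p) (length 14p ≥ p). By the pumping lemma, s = xyz with |xy| ≤ p, |y| > 0, so y = c^k with k ≥ 1. Then xy²z = c^(p+k) d^(13p). For this to be in L we would need 13p = 13(p+k), i.e. 13k = 0, contradicting k ≥ 1. So xy²z ∉ L.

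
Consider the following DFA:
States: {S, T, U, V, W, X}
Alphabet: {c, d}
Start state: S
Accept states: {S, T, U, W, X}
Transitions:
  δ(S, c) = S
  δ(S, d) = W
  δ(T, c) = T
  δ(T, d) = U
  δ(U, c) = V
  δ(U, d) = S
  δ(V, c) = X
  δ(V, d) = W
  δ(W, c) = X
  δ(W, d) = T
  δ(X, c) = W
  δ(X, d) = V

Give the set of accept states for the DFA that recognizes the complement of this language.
Complement accept states = All states \ Original accept states
= {S, T, U, V, W, X} \ {S, T, U, W, X}
{V}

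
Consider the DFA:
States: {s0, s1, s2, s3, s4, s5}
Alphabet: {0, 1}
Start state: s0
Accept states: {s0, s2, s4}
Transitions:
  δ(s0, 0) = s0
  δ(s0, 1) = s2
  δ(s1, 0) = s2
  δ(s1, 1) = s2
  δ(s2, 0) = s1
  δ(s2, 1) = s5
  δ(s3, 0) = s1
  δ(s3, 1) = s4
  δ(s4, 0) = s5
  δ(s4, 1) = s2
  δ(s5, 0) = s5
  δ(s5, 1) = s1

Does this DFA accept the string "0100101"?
Processing string "0100101":
  s0 --0--> s0
  s0 --1--> s2
  s2 --0--> s1
  s1 --0--> s2
  s2 --1--> s5
  s5 --0--> s5
  s5 --1--> s1
Final state: s1
Accept states: {s0, s2, s4}
No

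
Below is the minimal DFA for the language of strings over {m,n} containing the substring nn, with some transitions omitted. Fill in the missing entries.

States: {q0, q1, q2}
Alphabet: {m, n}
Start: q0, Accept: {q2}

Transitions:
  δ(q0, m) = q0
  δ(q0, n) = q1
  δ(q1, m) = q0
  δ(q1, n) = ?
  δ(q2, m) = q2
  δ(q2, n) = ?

From the language and accept set, identify what each state tracks — q0: no progress toward nn; q1: one trailing n; q2: substring nn seen.
Each missing δ(q, a) is the state matching the new tracked value after reading a.
δ(q1, n) = q2; δ(q2, n) = q2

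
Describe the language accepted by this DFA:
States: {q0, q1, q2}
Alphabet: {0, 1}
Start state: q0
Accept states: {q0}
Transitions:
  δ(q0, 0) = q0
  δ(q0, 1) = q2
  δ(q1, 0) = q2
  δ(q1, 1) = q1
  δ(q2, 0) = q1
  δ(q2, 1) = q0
Testing a few strings:
  '0' → accept
  '01' → reject
  '1011' → reject
  '1101' → reject
State roles: q0=value ≡ 0 (mod 3); q1=value ≡ 2 (mod 3); q2=value ≡ 1 (mod 3)
All binary strings representing a multiple of 3 (read in base 2; leading zeros allowed and ε counts as 0)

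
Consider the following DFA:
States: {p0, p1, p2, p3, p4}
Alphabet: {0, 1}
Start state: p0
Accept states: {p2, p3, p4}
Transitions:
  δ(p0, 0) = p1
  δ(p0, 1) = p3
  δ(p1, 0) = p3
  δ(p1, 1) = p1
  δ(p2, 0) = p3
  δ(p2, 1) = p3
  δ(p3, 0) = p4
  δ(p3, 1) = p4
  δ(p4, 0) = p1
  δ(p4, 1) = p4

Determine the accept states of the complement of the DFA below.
Complement accept states = All states \ Original accept states
= {p0, p1, p2, p3, p4} \ {p2, p3, p4}
{p0, p1}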